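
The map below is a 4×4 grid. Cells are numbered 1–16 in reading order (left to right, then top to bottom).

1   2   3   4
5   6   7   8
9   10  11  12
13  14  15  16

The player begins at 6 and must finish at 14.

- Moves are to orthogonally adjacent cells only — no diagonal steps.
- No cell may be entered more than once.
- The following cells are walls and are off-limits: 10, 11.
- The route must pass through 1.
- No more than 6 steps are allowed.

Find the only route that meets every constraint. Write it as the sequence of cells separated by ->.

The budget equals the shortest possible length, so every move has to be on a shortest route through the required cells.
Route from 6: up 1 to 2, left 1 to 1, down 3 to 13, right 1 to 14 — 6 moves in all.
Check: all required cells visited; 6 ≤ 6 moves.

6 -> 2 -> 1 -> 5 -> 9 -> 13 -> 14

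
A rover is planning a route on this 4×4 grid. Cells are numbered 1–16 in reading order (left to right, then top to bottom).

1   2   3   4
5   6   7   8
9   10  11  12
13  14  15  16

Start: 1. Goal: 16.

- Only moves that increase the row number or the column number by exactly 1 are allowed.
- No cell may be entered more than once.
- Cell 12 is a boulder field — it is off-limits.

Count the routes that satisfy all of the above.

A right/down-only route from 1 to 16 makes exactly 3 down-moves and 3 right-moves in some order.
With no other constraints that would be C(6,3) = 20 routes.
Subtract routes through each blocked cell (inclusion–exclusion for overlaps): − through 12: 10 → 10.
That gives 10 routes.

10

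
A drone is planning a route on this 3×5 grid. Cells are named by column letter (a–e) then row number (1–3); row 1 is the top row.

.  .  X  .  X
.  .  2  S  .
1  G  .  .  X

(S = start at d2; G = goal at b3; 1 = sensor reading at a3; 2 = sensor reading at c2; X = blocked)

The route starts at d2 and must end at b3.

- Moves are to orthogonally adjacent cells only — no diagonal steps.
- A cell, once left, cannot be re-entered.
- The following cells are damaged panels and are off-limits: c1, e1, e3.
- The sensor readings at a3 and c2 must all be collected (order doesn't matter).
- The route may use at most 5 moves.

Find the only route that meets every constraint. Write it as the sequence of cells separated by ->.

d2 -> c2 -> b2 -> a2 -> a3 -> b3

The budget equals the shortest possible length, so every move has to be on a shortest route through the required cells.
Route from d2: left 3 to a2, down 1 to a3, right 1 to b3 — 5 moves in all.
Check: all required cells visited; 5 ≤ 5 moves.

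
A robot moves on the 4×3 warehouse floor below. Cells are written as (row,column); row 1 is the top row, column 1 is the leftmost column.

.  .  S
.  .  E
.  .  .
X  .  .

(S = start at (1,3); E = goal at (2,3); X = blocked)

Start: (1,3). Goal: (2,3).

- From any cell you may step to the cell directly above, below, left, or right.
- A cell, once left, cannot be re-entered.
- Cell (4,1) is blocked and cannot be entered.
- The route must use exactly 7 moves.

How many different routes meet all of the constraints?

Need simple routes of exactly 7 moves from (1,3) to (2,3) (Manhattan distance 1, so 3 moves are spent on a detour and 3 undoing it).
Enumerating: (1,3) (1,2) (2,2) (3,2) (4,2) (4,3) (3,3) (2,3) | (1,3) (1,2) (2,2) (2,1) (3,1) (3,2) (3,3) (2,3) | (1,3) (1,2) (1,1) (2,1) (3,1) (3,2) (2,2) (2,3) | (1,3) (1,2) (1,1) (2,1) (3,1) (3,2) (3,3) (2,3) | (1,3) (1,2) (1,1) (2,1) (2,2) (3,2) (3,3) (2,3).
That gives 5 routes.

5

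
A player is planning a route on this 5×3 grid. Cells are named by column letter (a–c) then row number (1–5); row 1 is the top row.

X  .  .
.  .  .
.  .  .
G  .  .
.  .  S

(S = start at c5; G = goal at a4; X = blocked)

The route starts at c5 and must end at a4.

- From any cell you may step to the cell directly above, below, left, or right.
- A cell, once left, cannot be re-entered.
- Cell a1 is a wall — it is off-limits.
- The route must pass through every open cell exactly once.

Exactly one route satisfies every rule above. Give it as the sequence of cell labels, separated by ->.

c5 -> c4 -> c3 -> c2 -> c1 -> b1 -> b2 -> a2 -> a3 -> b3 -> b4 -> b5 -> a5 -> a4

Need to visit all 14 open cells exactly once, starting at c5 and ending at a4.
Cell b1 has only two open neighbours (b2 and c1), so the path must pass straight through it: one of those is the cell it's entered from and the other is where it exits.
Route from c5: 4× up (reaching c1), left to b1, down to b2, left to a2, down to a3, right to b3, 2× down (reaching b5), left to a5, up to a4 — 13 moves in all.
Check: all 14 open cells covered.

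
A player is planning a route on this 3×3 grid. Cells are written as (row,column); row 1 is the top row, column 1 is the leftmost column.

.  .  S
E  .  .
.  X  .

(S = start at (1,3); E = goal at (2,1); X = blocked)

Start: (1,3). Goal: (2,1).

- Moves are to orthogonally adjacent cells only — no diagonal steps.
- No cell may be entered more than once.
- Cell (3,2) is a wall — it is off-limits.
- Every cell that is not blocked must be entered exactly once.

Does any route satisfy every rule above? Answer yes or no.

Cell (3,1) has only one open neighbour but is neither the start nor the goal, so a Hamiltonian route would have to both enter and leave it through the same neighbour — impossible without revisiting.

no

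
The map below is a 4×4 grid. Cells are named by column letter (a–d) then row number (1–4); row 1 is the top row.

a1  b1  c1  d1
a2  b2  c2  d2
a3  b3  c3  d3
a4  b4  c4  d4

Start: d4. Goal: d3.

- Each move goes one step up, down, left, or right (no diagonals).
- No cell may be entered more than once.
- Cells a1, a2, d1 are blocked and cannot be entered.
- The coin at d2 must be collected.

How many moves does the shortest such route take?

5

Any route passes through d2 somewhere between d4 and d3. Summing Manhattan distances along the two legs (d4 → d2 → d3) gives a lower bound of 2 + 1 = 3 moves.
The shortest route satisfying every rule uses 5 moves: d4 → c4 → c3 → c2 → d2 → d3.
The bound of 3 isn't tight here; checking systematically, no route of length 3 through 4 satisfies every constraint, so 5 is the minimum.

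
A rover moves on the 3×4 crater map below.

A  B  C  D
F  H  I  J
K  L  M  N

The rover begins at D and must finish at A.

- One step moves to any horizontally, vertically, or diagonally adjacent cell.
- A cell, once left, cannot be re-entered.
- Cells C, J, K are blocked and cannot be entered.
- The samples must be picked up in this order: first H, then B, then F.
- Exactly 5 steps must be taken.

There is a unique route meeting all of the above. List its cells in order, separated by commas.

D, I, H, B, F, A

The waypoints must appear in the order H, B, F, with no cell reused.
Route from D: down-left to I, left to H, up to B, down-left to F, up to A — 5 moves in all.
Check: order respected (H at step 2, B at step 3, F at step 4); 5 moves as required.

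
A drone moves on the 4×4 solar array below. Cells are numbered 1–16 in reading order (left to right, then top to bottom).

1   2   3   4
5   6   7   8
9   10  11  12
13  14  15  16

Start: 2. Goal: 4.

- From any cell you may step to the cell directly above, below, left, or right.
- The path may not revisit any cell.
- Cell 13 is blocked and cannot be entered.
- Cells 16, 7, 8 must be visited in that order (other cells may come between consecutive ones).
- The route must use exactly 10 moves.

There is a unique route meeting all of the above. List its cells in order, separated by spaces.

2 6 10 14 15 16 12 11 7 8 4

The waypoints must appear in the order 16, 7, 8, with no cell reused.
Route from 2: 3× down (reaching 14), 2× right (reaching 16), up to 12, left to 11, up to 7, right to 8, up to 4 — 10 moves in all.
Check: order respected (16 at step 5, 7 at step 8, 8 at step 9); 10 moves as required.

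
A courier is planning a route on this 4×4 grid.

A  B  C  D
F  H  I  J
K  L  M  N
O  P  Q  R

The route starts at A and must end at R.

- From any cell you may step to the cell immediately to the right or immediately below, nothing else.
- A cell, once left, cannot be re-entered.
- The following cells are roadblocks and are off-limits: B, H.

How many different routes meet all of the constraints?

4

A right/down-only route from A to R makes exactly 3 down-moves and 3 right-moves in some order.
With no other constraints that would be C(6,3) = 20 routes.
Subtract routes through each blocked cell (inclusion–exclusion for overlaps): − through B: 10 − through H: 12 + through B&H: 6 → 4.
That gives 4 routes.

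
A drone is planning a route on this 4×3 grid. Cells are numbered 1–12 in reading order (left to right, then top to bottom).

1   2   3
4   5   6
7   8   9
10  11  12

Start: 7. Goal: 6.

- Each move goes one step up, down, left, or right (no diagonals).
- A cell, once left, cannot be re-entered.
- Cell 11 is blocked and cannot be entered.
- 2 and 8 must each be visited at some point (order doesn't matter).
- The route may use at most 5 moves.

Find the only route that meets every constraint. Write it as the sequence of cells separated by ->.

The 5-move cap with required stops at 2, 8 leaves no slack for detours.
Route from 7: right to 8, 2× up (reaching 2), right to 3, down to 6 — 5 moves in all.
Check: all required cells visited; 5 ≤ 5 moves.

7 -> 8 -> 5 -> 2 -> 3 -> 6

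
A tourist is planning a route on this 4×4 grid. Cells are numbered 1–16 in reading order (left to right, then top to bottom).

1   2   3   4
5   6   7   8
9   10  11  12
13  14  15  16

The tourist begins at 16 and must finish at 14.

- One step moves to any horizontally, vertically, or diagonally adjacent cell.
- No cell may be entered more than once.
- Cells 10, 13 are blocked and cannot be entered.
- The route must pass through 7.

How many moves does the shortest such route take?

4

Any route passes through 7 somewhere between 16 and 14. Summing Chebyshev distances along the two legs (16 → 7 → 14) gives a lower bound of 2 + 2 = 4 moves.
A route of 4 moves achieves this: 16 → 12 → 7 → 11 → 14.
Since 4 matches the lower bound, it is optimal.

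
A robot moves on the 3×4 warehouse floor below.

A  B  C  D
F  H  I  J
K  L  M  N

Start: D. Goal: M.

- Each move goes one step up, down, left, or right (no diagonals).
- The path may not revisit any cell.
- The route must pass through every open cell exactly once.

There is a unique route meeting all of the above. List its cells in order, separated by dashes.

D - C - B - A - F - K - L - H - I - J - N - M

Need to visit all 12 open cells exactly once, starting at D and ending at M.
Route from D: left 3 to A, down 2 to K, right 1 to L, up 1 to H, right 2 to J, down 1 to N, left 1 to M — 11 moves in all.
Check: all 12 open cells covered.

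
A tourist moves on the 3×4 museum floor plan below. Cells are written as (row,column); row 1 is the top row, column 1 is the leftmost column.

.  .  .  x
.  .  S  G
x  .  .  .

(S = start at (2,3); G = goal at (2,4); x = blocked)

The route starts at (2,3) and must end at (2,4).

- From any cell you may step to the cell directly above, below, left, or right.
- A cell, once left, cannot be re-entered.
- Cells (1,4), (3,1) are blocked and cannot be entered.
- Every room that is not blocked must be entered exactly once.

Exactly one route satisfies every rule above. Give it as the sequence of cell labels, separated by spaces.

(2,3) (1,3) (1,2) (1,1) (2,1) (2,2) (3,2) (3,3) (3,4) (2,4)

Need to visit all 10 open cells exactly once, starting at (2,3) and ending at (2,4).
Cell (3,4) has only two open neighbours ((2,4) and (3,3)), so the path must pass straight through it: one of those is the cell it's entered from and the other is where it exits.
Route from (2,3): up to (1,3), 2× left (reaching (1,1)), down to (2,1), right to (2,2), down to (3,2), 2× right (reaching (3,4)), up to (2,4) — 9 moves in all.
Check: all 10 open cells covered.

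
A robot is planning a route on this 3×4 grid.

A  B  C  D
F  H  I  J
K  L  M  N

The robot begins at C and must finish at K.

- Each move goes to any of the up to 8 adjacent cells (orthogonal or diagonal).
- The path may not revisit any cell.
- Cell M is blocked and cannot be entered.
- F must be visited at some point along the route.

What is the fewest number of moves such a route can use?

3

Any route passes through F somewhere between C and K. Summing Chebyshev distances along the two legs (C → F → K) gives a lower bound of 2 + 1 = 3 moves.
A route of 3 moves achieves this: C → B → F → K.
Since 3 matches the lower bound, it is optimal.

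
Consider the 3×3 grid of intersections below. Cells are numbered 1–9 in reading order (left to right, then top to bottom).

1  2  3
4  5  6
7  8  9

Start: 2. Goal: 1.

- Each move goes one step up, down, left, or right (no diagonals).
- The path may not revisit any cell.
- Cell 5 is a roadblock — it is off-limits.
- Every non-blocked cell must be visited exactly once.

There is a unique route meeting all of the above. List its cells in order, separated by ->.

2 -> 3 -> 6 -> 9 -> 8 -> 7 -> 4 -> 1

Need to visit all 8 open cells exactly once, starting at 2 and ending at 1.
Route from 2: right 1 to 3, down 2 to 9, left 2 to 7, up 2 to 1 — 7 moves in all.
Check: all 8 open cells covered.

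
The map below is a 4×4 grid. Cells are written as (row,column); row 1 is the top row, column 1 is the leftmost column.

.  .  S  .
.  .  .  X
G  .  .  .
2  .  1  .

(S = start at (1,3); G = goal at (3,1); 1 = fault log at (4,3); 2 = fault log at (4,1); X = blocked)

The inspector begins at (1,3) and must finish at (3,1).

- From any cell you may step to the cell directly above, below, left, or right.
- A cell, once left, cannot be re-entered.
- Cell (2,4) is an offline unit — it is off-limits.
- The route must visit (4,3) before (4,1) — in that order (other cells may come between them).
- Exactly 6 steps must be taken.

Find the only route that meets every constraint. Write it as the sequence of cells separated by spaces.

(1,3) (2,3) (3,3) (4,3) (4,2) (4,1) (3,1)

The waypoints must appear in the order (4,3), (4,1), with no cell reused.
Route from (1,3): 3× down (reaching (4,3)), 2× left (reaching (4,1)), up to (3,1) — 6 moves in all.
Check: order respected (1 at step 3, 2 at step 5); 6 moves as required.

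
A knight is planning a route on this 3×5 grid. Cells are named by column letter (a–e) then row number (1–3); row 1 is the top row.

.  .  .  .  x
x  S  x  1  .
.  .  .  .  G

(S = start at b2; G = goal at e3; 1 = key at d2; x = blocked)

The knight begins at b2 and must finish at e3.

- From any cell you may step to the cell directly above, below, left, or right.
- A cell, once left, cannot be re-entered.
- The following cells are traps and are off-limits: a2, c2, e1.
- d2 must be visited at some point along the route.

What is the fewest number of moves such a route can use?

6

Any route passes through d2 somewhere between b2 and e3. Summing Manhattan distances along the two legs (b2 → d2 → e3) gives a lower bound of 2 + 2 = 4 moves.
That bound ignores the blocked cells. Measuring each leg by the fewest moves that actually steer around them (b2→d2: 4; d2→e3: 2) raises the lower bound to 6.
A route of 6 moves exists: b2 → b1 → c1 → d1 → d2 → d3 → e3.
Since 6 matches that lower bound, it is optimal.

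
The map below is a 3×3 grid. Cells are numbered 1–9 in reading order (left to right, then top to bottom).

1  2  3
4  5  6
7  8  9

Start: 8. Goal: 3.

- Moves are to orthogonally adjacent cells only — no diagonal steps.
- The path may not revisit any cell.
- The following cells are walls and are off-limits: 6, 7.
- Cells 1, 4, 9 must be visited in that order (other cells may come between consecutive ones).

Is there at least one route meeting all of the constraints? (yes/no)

no

9 must be visited but has only one open neighbour (8), and it is neither the start nor the goal — the route would have to enter and leave through 8, re-entering it.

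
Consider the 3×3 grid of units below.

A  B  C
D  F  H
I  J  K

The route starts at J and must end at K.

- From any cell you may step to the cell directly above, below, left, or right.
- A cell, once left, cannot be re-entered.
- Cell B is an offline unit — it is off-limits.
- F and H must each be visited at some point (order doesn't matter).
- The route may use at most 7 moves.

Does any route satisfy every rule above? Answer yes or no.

yes

One route that works: J → F → H → K.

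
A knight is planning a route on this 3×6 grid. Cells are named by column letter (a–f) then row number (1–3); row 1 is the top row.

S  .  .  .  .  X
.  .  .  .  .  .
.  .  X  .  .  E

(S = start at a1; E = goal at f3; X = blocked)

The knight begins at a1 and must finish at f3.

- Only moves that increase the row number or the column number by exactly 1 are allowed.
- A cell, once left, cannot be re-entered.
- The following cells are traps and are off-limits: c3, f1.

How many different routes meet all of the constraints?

14

A right/down-only route from a1 to f3 makes exactly 2 down-moves and 5 right-moves in some order.
With no other constraints that would be C(7,2) = 21 routes.
Subtract routes through each blocked cell (inclusion–exclusion for overlaps): − through f1: 1 − through c3: 6 → 14.
That gives 14 routes.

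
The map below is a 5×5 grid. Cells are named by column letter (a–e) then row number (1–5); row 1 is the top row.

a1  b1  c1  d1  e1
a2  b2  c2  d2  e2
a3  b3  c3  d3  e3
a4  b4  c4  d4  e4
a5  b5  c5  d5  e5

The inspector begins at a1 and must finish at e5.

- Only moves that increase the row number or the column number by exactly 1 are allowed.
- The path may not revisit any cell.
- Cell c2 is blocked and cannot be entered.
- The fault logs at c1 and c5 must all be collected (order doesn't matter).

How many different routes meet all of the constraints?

A right/down-only route from a1 to e5 makes exactly 4 down-moves and 4 right-moves in some order.
With no other constraints that would be C(8,4) = 70 routes.
A monotone route can only reach the required cells in the order c1, c5, so split there and multiply the segment counts (each segment already excludes blocked cells): a1→c1: 1; c1→c5: 0; c5→e5: 1; product = 0.
No route satisfies every constraint, so the count is 0.

0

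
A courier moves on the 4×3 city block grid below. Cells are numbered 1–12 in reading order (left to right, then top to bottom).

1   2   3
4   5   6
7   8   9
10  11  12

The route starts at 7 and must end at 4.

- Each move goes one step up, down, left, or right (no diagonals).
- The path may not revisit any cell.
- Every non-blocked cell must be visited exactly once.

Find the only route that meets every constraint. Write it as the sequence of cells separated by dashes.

7 - 10 - 11 - 12 - 9 - 8 - 5 - 6 - 3 - 2 - 1 - 4

Need to visit all 12 open cells exactly once, starting at 7 and ending at 4.
Cell 12 has only two open neighbours (9 and 11), so the path must pass straight through it: one of those is the cell it's entered from and the other is where it exits.
Route from 7: down 1 to 10, right 2 to 12, up 1 to 9, left 1 to 8, up 1 to 5, right 1 to 6, up 1 to 3, left 2 to 1, down 1 to 4 — 11 moves in all.
Check: all 12 open cells covered.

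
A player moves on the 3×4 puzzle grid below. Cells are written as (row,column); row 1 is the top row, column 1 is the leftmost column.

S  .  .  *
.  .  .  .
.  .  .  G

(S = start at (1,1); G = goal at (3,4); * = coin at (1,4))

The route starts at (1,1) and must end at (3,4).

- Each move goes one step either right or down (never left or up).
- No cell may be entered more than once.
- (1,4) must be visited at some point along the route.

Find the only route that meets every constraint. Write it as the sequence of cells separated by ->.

(1,1) -> (1,2) -> (1,3) -> (1,4) -> (2,4) -> (3,4)

Moves only go right or down, so the column and row indices never decrease.
Route from (1,1): right 3 to (1,4), down 2 to (3,4) — 5 moves in all.
Check: all required cells visited.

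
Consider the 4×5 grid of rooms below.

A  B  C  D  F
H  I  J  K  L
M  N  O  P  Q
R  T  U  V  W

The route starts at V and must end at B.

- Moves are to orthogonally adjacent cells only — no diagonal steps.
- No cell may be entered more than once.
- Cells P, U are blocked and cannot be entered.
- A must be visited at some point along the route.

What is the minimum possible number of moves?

9

Any route passes through A somewhere between V and B. Summing Manhattan distances along the two legs (V → A → B) gives a lower bound of 6 + 1 = 7 moves.
That bound ignores the blocked cells. Measuring each leg by the fewest moves that actually steer around them (V→A: 8; A→B: 1) raises the lower bound to 9.
A route of 9 moves exists: V → W → Q → L → K → J → I → H → A → B.
Since 9 matches that lower bound, it is optimal.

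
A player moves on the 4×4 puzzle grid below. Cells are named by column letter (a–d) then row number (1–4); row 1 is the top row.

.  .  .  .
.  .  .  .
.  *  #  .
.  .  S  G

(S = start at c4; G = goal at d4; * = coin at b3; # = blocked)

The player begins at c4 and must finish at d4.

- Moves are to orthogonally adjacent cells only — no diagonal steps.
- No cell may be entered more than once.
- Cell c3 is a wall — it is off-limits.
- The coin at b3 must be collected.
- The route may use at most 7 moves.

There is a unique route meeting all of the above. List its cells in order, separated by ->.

The budget equals the shortest possible length, so every move has to be on a shortest route through the required cells.
Route from c4: left 1 to b4, up 2 to b2, right 2 to d2, down 2 to d4 — 7 moves in all.
Check: all required cells visited; 7 ≤ 7 moves.

c4 -> b4 -> b3 -> b2 -> c2 -> d2 -> d3 -> d4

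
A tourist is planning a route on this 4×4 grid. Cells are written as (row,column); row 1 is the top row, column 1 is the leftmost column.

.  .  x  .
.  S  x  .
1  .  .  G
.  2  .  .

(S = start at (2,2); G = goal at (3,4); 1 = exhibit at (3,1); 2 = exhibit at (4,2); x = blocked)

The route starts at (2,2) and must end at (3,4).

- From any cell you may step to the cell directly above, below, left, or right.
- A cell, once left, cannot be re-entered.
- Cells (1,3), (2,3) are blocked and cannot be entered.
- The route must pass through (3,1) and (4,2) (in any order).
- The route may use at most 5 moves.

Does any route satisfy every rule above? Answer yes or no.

no

Even ignoring the no-revisit rule, getting from (2,2) to (3,4), taking the cheapest ordering (2,2) → (3,1) → (4,2) → (3,4) needs at least 2 + 2 + 3 = 7 moves (Manhattan distance per leg), which exceeds the 5-move limit.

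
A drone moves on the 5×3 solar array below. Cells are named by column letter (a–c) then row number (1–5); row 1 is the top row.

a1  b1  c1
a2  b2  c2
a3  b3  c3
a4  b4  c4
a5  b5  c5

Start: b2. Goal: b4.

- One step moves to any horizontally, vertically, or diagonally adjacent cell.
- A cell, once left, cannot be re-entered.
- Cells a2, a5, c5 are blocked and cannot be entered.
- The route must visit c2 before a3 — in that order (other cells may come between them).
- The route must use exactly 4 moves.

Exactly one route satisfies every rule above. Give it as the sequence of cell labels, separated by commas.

b2, c2, b3, a3, b4

The waypoints must appear in the order c2, a3, with no cell reused.
Route from b2: right 1 to c2, down-left 1 to b3, left 1 to a3, down-right 1 to b4 — 4 moves in all.
Check: order respected (c2 at step 1, a3 at step 3); 4 moves as required.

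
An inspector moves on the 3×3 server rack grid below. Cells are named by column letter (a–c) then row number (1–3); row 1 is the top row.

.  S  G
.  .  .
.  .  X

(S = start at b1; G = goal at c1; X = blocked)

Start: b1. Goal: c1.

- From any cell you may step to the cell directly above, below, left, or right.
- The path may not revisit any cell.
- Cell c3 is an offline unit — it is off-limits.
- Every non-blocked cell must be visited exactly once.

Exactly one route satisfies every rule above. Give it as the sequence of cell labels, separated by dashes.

b1 - a1 - a2 - a3 - b3 - b2 - c2 - c1

Need to visit all 8 open cells exactly once, starting at b1 and ending at c1.
Cell a1 has only two open neighbours (a2 and b1), so the path must pass straight through it: one of those is the cell it's entered from and the other is where it exits.
Route from b1: left 1 to a1, down 2 to a3, right 1 to b3, up 1 to b2, right 1 to c2, up 1 to c1 — 7 moves in all.
Check: all 8 open cells covered.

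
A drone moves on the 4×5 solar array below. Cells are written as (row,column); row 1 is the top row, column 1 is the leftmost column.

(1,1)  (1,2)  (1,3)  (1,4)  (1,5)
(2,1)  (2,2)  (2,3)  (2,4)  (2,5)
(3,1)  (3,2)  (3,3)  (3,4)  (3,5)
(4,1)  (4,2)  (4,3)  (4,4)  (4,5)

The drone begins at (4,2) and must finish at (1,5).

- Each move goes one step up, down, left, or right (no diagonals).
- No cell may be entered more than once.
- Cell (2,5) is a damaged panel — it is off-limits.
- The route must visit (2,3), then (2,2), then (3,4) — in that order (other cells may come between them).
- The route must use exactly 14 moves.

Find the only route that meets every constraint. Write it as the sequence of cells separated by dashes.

(4,2) - (4,1) - (3,1) - (2,1) - (1,1) - (1,2) - (1,3) - (2,3) - (2,2) - (3,2) - (3,3) - (3,4) - (2,4) - (1,4) - (1,5)

The waypoints must appear in the order (2,3), (2,2), (3,4), with no cell reused.
Route from (4,2): left to (4,1), 3× up (reaching (1,1)), 2× right (reaching (1,3)), down to (2,3), left to (2,2), down to (3,2), 2× right (reaching (3,4)), 2× up (reaching (1,4)), right to (1,5) — 14 moves in all.
Check: order respected ((2,3) at step 7, (2,2) at step 8, (3,4) at step 11); 14 moves as required.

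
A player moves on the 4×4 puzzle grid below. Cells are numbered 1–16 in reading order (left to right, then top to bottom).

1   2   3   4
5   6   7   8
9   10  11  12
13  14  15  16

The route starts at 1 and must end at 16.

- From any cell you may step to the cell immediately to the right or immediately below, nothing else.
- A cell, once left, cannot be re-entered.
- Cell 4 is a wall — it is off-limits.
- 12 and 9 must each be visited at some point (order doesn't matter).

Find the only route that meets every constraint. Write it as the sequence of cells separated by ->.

1 -> 5 -> 9 -> 10 -> 11 -> 12 -> 16

Moves only go right or down, so the column and row indices never decrease.
Route from 1: down 2 to 9, right 3 to 12, down 1 to 16 — 6 moves in all.
Check: all required cells visited.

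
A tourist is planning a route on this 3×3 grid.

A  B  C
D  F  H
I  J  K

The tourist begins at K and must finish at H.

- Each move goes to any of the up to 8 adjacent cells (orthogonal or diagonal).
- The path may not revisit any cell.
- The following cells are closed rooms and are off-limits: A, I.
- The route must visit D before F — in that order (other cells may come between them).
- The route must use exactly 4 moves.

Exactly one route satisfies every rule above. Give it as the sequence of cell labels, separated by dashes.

K - J - D - F - H

The waypoints must appear in the order D, F, with no cell reused.
Route from K: left to J, up-left to D, 2× right (reaching H) — 4 moves in all.
Check: order respected (D at step 2, F at step 3); 4 moves as required.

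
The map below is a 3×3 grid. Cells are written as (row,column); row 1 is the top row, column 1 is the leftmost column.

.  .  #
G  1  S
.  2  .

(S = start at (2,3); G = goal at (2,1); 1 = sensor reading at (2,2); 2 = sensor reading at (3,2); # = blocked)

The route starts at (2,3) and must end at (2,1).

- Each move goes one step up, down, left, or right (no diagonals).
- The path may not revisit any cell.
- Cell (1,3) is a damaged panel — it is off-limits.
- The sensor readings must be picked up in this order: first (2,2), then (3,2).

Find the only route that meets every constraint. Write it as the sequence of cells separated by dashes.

(2,3) - (2,2) - (3,2) - (3,1) - (2,1)

The waypoints must appear in the order (2,2), (3,2), with no cell reused.
Route from (2,3): left 1 to (2,2), down 1 to (3,2), left 1 to (3,1), up 1 to (2,1) — 4 moves in all.
Check: order respected (1 at step 1, 2 at step 2).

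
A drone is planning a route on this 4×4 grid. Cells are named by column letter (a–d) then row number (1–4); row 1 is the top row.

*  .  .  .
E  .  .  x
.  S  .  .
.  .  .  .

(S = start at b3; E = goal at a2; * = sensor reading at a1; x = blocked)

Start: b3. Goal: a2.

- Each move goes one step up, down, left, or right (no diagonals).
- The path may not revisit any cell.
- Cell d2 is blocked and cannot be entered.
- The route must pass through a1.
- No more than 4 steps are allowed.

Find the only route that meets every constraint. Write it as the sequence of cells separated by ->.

b3 -> b2 -> b1 -> a1 -> a2

The 4-move cap with required stops at a1 leaves no slack for detours.
Route from b3: 2× up (reaching b1), left to a1, down to a2 — 4 moves in all.
Check: all required cells visited; 4 ≤ 4 moves.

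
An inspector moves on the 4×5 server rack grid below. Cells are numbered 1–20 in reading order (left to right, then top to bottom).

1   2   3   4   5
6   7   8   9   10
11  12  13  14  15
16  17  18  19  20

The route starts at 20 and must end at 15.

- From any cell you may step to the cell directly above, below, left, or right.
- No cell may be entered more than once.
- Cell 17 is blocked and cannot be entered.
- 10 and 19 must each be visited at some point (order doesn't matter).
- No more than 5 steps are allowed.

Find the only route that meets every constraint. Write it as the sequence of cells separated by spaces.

The 5-move cap with required stops at 10, 19 leaves no slack for detours.
Route from 20: left 1 to 19, up 2 to 9, right 1 to 10, down 1 to 15 — 5 moves in all.
Check: all required cells visited; 5 ≤ 5 moves.

20 19 14 9 10 15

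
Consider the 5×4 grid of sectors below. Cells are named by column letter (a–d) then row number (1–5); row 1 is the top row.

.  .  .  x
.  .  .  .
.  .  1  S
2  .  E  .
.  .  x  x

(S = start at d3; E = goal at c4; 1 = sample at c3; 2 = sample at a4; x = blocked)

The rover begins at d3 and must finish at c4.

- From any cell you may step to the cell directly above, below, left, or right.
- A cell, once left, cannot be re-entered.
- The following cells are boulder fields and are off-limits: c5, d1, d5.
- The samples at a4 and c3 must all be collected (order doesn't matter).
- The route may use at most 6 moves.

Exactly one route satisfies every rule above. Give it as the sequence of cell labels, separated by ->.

d3 -> c3 -> b3 -> a3 -> a4 -> b4 -> c4

Any route must reach a4 and c3 and still end at c4 within 6 moves, so the order of the required stops is forced.
Route from d3: left 3 to a3, down 1 to a4, right 2 to c4 — 6 moves in all.
Check: all required cells visited; 6 ≤ 6 moves.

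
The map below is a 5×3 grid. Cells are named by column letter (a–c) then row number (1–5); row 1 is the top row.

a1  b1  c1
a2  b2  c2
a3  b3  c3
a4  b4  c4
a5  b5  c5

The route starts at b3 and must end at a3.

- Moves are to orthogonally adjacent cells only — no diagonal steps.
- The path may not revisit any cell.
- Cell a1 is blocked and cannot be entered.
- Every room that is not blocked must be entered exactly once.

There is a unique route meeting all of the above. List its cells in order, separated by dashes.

Need to visit all 14 open cells exactly once, starting at b3 and ending at a3.
Route from b3: down to b4, left to a4, down to a5, 2× right (reaching c5), 4× up (reaching c1), left to b1, down to b2, left to a2, down to a3 — 13 moves in all.
Check: all 14 open cells covered.

b3 - b4 - a4 - a5 - b5 - c5 - c4 - c3 - c2 - c1 - b1 - b2 - a2 - a3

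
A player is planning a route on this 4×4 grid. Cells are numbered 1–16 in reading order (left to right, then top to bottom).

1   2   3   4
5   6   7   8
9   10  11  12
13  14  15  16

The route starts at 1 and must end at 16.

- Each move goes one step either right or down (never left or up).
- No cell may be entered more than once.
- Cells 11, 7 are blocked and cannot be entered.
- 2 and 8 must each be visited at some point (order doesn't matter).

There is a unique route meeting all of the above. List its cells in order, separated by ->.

1 -> 2 -> 3 -> 4 -> 8 -> 12 -> 16

Moves only go right or down, so the column and row indices never decrease.
Route from 1: 3× right (reaching 4), 3× down (reaching 16) — 6 moves in all.
Check: all required cells visited.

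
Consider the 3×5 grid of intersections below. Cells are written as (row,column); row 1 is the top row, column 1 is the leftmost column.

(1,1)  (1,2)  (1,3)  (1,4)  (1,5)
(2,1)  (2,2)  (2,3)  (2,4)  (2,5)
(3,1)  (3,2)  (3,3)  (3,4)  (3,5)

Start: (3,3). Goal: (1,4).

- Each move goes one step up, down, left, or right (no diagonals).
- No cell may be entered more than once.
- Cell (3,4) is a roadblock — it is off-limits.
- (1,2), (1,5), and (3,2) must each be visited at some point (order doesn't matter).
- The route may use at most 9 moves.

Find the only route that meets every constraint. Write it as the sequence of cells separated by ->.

(3,3) -> (3,2) -> (2,2) -> (1,2) -> (1,3) -> (2,3) -> (2,4) -> (2,5) -> (1,5) -> (1,4)

The budget equals the shortest possible length, so every move has to be on a shortest route through the required cells.
Route from (3,3): left 1 to (3,2), up 2 to (1,2), right 1 to (1,3), down 1 to (2,3), right 2 to (2,5), up 1 to (1,5), left 1 to (1,4) — 9 moves in all.
Check: all required cells visited; 9 ≤ 9 moves.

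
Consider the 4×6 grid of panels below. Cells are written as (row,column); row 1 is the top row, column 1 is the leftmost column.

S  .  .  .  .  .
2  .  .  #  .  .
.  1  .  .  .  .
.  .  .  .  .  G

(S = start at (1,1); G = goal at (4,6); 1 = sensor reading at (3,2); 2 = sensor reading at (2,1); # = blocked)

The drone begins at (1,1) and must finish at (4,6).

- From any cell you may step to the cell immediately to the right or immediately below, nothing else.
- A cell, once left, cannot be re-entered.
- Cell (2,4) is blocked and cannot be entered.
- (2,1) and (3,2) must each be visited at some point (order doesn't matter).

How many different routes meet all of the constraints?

A right/down-only route from (1,1) to (4,6) makes exactly 3 down-moves and 5 right-moves in some order.
With no other constraints that would be C(8,3) = 56 routes.
A monotone route can only reach the required cells in the order (2,1), (3,2), so split there and multiply the segment counts (each segment already excludes blocked cells): (1,1)→(2,1): 1; (2,1)→(3,2): 2; (3,2)→(4,6): 5; product = 10.
That gives 10 routes.

10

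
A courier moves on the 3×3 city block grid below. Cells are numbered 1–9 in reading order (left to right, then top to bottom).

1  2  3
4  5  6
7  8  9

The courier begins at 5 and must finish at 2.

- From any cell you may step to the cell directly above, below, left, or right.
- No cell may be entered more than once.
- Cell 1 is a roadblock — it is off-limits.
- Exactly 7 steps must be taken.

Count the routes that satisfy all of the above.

1

Need simple routes of exactly 7 moves from 5 to 2 (Manhattan distance 1, so 3 moves are spent on a detour and 3 undoing it).
Enumerating: 5 4 7 8 9 6 3 2.
That gives 1 route.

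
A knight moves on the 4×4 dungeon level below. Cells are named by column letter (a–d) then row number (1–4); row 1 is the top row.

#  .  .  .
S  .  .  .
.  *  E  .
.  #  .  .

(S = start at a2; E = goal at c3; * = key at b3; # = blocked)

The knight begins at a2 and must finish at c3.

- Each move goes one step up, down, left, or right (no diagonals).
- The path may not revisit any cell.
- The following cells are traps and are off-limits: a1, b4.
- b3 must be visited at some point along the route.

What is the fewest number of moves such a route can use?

Any route passes through b3 somewhere between a2 and c3. Summing Manhattan distances along the two legs (a2 → b3 → c3) gives a lower bound of 2 + 1 = 3 moves.
A route of 3 moves achieves this: a2 → a3 → b3 → c3.
Since 3 matches the lower bound, it is optimal.

3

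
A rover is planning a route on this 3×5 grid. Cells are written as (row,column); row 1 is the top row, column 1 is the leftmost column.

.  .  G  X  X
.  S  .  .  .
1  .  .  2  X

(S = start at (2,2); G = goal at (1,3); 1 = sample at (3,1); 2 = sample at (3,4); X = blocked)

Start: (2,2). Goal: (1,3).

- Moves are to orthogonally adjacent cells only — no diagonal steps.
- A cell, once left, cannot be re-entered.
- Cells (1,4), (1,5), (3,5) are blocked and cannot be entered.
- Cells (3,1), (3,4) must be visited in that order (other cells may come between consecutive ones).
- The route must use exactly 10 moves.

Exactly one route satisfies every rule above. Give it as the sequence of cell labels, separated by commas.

(2,2), (1,2), (1,1), (2,1), (3,1), (3,2), (3,3), (3,4), (2,4), (2,3), (1,3)

The waypoints must appear in the order (3,1), (3,4), with no cell reused.
Route from (2,2): up 1 to (1,2), left 1 to (1,1), down 2 to (3,1), right 3 to (3,4), up 1 to (2,4), left 1 to (2,3), up 1 to (1,3) — 10 moves in all.
Check: order respected (1 at step 4, 2 at step 7); 10 moves as required.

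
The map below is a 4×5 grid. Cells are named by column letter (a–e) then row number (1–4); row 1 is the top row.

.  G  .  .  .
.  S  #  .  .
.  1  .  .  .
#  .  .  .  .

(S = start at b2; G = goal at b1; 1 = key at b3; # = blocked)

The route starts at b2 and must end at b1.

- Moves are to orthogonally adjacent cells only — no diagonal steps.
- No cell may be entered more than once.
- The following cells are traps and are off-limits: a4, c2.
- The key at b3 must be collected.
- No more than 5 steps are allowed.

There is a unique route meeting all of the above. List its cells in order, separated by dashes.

The budget equals the shortest possible length, so every move has to be on a shortest route through the required cells.
Route from b2: down to b3, left to a3, 2× up (reaching a1), right to b1 — 5 moves in all.
Check: all required cells visited; 5 ≤ 5 moves.

b2 - b3 - a3 - a2 - a1 - b1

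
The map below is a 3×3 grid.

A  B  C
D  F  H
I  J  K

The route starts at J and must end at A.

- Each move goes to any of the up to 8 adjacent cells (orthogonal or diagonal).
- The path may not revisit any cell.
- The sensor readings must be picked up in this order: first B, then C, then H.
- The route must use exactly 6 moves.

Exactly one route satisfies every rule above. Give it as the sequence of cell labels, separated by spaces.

J D B C H F A

The waypoints must appear in the order B, C, H, with no cell reused.
Route from J: up-left 1 to D, up-right 1 to B, right 1 to C, down 1 to H, left 1 to F, up-left 1 to A — 6 moves in all.
Check: order respected (B at step 2, C at step 3, H at step 4); 6 moves as required.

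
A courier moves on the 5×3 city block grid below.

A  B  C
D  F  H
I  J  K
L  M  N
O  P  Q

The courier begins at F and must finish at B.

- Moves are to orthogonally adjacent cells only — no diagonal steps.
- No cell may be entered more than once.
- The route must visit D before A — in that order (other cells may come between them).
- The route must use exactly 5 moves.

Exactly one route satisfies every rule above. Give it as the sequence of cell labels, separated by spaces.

The waypoints must appear in the order D, A, with no cell reused.
Route from F: down to J, left to I, 2× up (reaching A), right to B — 5 moves in all.
Check: order respected (D at step 3, A at step 4); 5 moves as required.

F J I D A B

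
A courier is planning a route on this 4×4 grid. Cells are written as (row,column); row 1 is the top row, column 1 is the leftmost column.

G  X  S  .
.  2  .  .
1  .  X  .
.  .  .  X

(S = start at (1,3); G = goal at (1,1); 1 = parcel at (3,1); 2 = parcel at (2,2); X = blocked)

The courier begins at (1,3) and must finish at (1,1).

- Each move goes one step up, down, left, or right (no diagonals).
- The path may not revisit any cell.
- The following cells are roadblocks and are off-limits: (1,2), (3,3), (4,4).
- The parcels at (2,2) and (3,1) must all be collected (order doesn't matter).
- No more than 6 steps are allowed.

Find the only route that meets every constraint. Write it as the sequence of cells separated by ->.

(1,3) -> (2,3) -> (2,2) -> (3,2) -> (3,1) -> (2,1) -> (1,1)

Any route must reach (2,2) and (3,1) and still end at (1,1) within 6 moves, so the order of the required stops is forced.
Route from (1,3): down 1 to (2,3), left 1 to (2,2), down 1 to (3,2), left 1 to (3,1), up 2 to (1,1) — 6 moves in all.
Check: all required cells visited; 6 ≤ 6 moves.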